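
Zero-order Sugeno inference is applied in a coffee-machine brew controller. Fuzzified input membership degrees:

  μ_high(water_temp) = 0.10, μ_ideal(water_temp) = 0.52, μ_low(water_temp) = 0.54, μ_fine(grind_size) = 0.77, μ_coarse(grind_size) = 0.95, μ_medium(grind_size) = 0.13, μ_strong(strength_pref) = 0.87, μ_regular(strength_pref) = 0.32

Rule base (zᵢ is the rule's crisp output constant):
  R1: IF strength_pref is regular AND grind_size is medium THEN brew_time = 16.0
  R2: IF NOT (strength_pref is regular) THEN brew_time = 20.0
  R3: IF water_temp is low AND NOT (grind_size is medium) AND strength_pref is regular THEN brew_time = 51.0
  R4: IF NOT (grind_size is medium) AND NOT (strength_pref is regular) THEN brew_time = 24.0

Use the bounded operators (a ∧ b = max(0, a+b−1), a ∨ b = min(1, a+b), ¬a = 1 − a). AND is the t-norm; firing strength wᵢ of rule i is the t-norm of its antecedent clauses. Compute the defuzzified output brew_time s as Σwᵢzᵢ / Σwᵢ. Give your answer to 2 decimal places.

R1 (z=16.0): regular=0.32, medium=0.13; AND[max(0, a+b−1)] → w = 0.00
R2 (z=20.0): ¬regular=1−0.32=0.68 → w = 0.68
R3 (z=51.0): low=0.54, ¬medium=1−0.13=0.87, regular=0.32; AND[max(0, a+b−1)] → w = 0.00
R4 (z=24.0): ¬medium=1−0.13=0.87, ¬regular=1−0.32=0.68; AND[max(0, a+b−1)] → w = 0.55
Weighted average = (0.00·16.0 + 0.68·20.0 + 0.00·51.0 + 0.55·24.0) / (0.00 + 0.68 + 0.00 + 0.55)
  = 26.8000 / 1.2300 = 21.79

21.79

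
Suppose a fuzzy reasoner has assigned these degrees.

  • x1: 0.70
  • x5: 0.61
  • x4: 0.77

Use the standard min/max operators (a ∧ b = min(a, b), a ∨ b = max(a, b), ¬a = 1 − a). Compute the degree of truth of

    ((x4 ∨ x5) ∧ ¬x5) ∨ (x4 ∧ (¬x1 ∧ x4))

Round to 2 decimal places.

0.39

x4 ∨ x5 = max(a, b) on (0.77, 0.61) = 0.77
¬x5 = 1 − 0.61 = 0.39
(x4 ∨ x5) ∧ ¬x5 = min(a, b) on (0.77, 0.39) = 0.39
¬x1 = 1 − 0.70 = 0.30
¬x1 ∧ x4 = min(a, b) on (0.30, 0.77) = 0.30
x4 ∧ (¬x1 ∧ x4) = min(a, b) on (0.77, 0.30) = 0.30
((x4 ∨ x5) ∧ ¬x5) ∨ (x4 ∧ (¬x1 ∧ x4)) = max(a, b) on (0.39, 0.30) = 0.39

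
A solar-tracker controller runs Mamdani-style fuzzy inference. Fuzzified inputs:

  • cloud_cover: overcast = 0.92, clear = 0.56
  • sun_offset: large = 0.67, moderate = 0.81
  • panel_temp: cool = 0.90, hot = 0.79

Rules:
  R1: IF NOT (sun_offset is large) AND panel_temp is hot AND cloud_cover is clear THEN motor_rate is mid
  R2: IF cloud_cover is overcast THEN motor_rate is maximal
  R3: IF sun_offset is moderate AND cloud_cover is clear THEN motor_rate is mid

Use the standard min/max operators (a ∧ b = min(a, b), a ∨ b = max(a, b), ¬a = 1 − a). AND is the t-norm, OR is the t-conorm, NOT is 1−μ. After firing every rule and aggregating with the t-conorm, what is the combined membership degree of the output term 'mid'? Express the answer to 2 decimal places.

R1: ¬large=1−0.67=0.33, hot=0.79, clear=0.56; AND[min(a, b)] → w = 0.33
R2: overcast=0.92 → w = 0.92
R3: moderate=0.81, clear=0.56; AND[min(a, b)] → w = 0.56
Rules with consequent 'mid': {R1, R3} → strengths 0.33, 0.56
Aggregate via t-conorm [max(a, b)]: 0.56

0.56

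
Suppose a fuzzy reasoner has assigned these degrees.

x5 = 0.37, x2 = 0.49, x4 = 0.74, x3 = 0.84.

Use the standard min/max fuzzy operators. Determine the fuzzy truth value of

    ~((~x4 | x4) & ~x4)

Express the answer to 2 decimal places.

~x4 = 1 − 0.74 = 0.26
~x4 | x4 = max(a, b) on (0.26, 0.74) = 0.74
~x4 = 1 − 0.74 = 0.26
(~x4 | x4) & ~x4 = min(a, b) on (0.74, 0.26) = 0.26
~((~x4 | x4) & ~x4) = 1 − 0.26 = 0.74

0.74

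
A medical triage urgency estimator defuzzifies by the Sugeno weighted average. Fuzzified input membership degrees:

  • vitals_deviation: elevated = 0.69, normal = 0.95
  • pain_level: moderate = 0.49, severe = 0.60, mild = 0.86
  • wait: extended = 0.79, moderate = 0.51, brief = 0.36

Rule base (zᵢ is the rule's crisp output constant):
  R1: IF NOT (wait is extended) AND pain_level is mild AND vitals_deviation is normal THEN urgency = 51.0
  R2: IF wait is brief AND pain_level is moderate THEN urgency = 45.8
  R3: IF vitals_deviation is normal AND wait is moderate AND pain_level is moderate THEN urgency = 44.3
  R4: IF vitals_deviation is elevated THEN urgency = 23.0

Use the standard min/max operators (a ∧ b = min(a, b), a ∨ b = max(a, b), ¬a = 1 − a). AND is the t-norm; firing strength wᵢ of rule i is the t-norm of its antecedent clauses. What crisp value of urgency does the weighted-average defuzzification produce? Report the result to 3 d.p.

R1 (z=51.0): ¬extended=1−0.79=0.21, mild=0.86, normal=0.95; AND[min(a, b)] → w = 0.21
R2 (z=45.8): brief=0.36, moderate=0.49; AND[min(a, b)] → w = 0.36
R3 (z=44.3): normal=0.95, moderate=0.51, moderate=0.49; AND[min(a, b)] → w = 0.49
R4 (z=23.0): elevated=0.69 → w = 0.69
Weighted average = (0.21·51.0 + 0.36·45.8 + 0.49·44.3 + 0.69·23.0) / (0.21 + 0.36 + 0.49 + 0.69)
  = 64.7750 / 1.7500 = 37.014

37.014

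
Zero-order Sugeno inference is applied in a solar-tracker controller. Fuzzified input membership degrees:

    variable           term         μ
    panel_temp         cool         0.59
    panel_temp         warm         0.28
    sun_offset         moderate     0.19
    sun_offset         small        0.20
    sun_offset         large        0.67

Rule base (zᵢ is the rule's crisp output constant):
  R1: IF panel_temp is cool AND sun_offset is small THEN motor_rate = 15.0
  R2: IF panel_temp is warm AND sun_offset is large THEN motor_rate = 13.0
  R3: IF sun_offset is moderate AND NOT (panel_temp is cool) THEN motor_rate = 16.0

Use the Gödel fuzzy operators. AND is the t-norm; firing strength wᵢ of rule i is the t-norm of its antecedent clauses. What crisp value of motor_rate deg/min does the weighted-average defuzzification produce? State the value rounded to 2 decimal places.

14.45

R1 (z=15.0): cool=0.59, small=0.20; AND[min(a, b)] → w = 0.20
R2 (z=13.0): warm=0.28, large=0.67; AND[min(a, b)] → w = 0.28
R3 (z=16.0): moderate=0.19, ¬cool=1−0.59=0.41; AND[min(a, b)] → w = 0.19
Weighted average = (0.20·15.0 + 0.28·13.0 + 0.19·16.0) / (0.20 + 0.28 + 0.19)
  = 9.6800 / 0.6700 = 14.45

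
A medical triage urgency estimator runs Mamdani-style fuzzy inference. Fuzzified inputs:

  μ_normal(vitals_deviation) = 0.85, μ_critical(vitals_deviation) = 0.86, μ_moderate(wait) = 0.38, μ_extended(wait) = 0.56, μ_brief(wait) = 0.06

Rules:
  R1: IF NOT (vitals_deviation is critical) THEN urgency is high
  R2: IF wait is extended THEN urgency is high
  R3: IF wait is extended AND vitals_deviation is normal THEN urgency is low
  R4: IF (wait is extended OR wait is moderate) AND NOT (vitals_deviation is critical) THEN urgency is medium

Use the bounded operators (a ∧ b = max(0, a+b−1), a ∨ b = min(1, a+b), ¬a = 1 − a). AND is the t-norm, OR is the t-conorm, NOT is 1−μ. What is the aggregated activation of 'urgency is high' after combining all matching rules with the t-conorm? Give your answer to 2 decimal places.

R1: ¬critical=1−0.86=0.14 → w = 0.14
R2: extended=0.56 → w = 0.56
R3: extended=0.56, normal=0.85; AND[max(0, a+b−1)] → w = 0.41
R4: (extended=0.56 OR moderate=0.38) = 0.94; AND[max(0, a+b−1)] with ¬critical=1−0.86=0.14 → w = 0.08
Rules with consequent 'high': {R1, R2} → strengths 0.14, 0.56
Aggregate via t-conorm [min(1, a+b)]: 0.70

0.70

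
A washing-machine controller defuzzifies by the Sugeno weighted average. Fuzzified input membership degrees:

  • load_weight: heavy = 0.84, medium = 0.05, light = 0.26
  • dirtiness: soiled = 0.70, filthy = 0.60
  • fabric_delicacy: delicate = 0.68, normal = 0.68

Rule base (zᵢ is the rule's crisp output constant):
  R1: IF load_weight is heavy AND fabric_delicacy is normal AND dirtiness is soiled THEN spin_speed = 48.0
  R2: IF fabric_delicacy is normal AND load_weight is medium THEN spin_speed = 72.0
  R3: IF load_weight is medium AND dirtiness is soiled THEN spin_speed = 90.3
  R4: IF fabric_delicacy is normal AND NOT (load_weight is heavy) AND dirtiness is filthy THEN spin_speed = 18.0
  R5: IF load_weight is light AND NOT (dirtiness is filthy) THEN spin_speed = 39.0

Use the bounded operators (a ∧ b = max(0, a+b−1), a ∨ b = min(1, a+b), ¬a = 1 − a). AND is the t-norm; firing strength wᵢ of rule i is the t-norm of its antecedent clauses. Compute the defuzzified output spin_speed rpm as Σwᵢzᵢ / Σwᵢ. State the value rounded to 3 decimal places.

R1 (z=48.0): heavy=0.84, normal=0.68, soiled=0.70; AND[max(0, a+b−1)] → w = 0.22
R2 (z=72.0): normal=0.68, medium=0.05; AND[max(0, a+b−1)] → w = 0.00
R3 (z=90.3): medium=0.05, soiled=0.70; AND[max(0, a+b−1)] → w = 0.00
R4 (z=18.0): normal=0.68, ¬heavy=1−0.84=0.16, filthy=0.60; AND[max(0, a+b−1)] → w = 0.00
R5 (z=39.0): light=0.26, ¬filthy=1−0.60=0.40; AND[max(0, a+b−1)] → w = 0.00
Weighted average = (0.22·48.0 + 0.00·72.0 + 0.00·90.3 + 0.00·18.0 + 0.00·39.0) / (0.22 + 0.00 + 0.00 + 0.00 + 0.00)
  = 10.5600 / 0.2200 = 48.000

48.000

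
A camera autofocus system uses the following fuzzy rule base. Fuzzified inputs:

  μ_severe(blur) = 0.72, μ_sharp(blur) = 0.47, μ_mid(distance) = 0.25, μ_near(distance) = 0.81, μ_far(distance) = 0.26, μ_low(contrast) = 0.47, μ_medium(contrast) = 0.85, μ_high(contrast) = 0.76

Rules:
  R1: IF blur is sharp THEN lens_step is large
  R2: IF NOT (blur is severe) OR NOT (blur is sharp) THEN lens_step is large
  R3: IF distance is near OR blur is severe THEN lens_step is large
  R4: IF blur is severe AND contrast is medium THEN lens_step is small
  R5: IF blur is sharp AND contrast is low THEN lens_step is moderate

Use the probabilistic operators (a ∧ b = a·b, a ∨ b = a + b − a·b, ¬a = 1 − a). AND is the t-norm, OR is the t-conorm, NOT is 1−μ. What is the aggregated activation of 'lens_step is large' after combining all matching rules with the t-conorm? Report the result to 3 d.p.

0.990

R1: sharp=0.47 → w = 0.4700
R2: ¬severe=1−0.72=0.28, ¬sharp=1−0.47=0.53; OR[a + b − a·b] → w = 0.6616
R3: near=0.81, severe=0.72; OR[a + b − a·b] → w = 0.9468
R4: severe=0.72, medium=0.85; AND[a·b] → w = 0.6120
R5: sharp=0.47, low=0.47; AND[a·b] → w = 0.2209
Rules with consequent 'large': {R1, R2, R3} → strengths 0.4700, 0.6616, 0.9468
Aggregate via t-conorm [a + b − a·b]: 0.9905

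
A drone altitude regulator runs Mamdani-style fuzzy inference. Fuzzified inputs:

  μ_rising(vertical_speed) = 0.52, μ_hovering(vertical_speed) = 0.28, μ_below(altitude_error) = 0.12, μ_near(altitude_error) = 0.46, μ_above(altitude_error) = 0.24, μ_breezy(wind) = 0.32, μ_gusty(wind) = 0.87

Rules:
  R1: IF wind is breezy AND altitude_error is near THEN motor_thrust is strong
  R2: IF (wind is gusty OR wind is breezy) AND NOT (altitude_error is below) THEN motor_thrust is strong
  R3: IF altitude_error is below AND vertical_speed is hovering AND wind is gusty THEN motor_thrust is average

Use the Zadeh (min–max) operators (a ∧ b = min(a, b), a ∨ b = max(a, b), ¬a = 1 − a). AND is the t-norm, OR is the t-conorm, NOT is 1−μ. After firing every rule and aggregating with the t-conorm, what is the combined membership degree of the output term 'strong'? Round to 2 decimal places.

0.87

R1: breezy=0.32, near=0.46; AND[min(a, b)] → w = 0.32
R2: (gusty=0.87 OR breezy=0.32) = 0.87; AND[min(a, b)] with ¬below=1−0.12=0.88 → w = 0.87
R3: below=0.12, hovering=0.28, gusty=0.87; AND[min(a, b)] → w = 0.12
Rules with consequent 'strong': {R1, R2} → strengths 0.32, 0.87
Aggregate via t-conorm [max(a, b)]: 0.87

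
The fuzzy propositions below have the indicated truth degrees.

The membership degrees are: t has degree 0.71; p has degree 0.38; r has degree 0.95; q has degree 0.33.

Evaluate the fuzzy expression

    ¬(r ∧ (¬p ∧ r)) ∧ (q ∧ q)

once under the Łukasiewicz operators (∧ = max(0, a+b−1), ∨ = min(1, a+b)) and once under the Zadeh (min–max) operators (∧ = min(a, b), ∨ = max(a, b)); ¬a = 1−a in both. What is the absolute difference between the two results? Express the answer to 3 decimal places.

Under Łukasiewicz:
  ¬p = 1 − 0.38 = 0.62
  ¬p ∧ r = max(0, a+b−1) on (0.62, 0.95) = 0.57
  r ∧ (¬p ∧ r) = max(0, a+b−1) on (0.95, 0.57) = 0.52
  ¬(r ∧ (¬p ∧ r)) = 1 − 0.52 = 0.48
  q ∧ q = max(0, a+b−1) on (0.33, 0.33) = 0.00
  ¬(r ∧ (¬p ∧ r)) ∧ (q ∧ q) = max(0, a+b−1) on (0.48, 0.00) = 0.00
  → value = 0.0000
Under Zadeh (min–max):
  ¬p = 1 − 0.38 = 0.62
  ¬p ∧ r = min(a, b) on (0.62, 0.95) = 0.62
  r ∧ (¬p ∧ r) = min(a, b) on (0.95, 0.62) = 0.62
  ¬(r ∧ (¬p ∧ r)) = 1 − 0.62 = 0.38
  q ∧ q = min(a, b) on (0.33, 0.33) = 0.33
  ¬(r ∧ (¬p ∧ r)) ∧ (q ∧ q) = min(a, b) on (0.38, 0.33) = 0.33
  → value = 0.3300
|0.0000 − 0.3300| = 0.330

0.330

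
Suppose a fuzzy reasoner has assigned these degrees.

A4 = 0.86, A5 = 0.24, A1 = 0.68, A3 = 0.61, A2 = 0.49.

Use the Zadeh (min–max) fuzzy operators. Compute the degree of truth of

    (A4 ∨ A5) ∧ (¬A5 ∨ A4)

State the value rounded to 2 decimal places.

A4 ∨ A5 = max(a, b) on (0.86, 0.24) = 0.86
¬A5 = 1 − 0.24 = 0.76
¬A5 ∨ A4 = max(a, b) on (0.76, 0.86) = 0.86
(A4 ∨ A5) ∧ (¬A5 ∨ A4) = min(a, b) on (0.86, 0.86) = 0.86

0.86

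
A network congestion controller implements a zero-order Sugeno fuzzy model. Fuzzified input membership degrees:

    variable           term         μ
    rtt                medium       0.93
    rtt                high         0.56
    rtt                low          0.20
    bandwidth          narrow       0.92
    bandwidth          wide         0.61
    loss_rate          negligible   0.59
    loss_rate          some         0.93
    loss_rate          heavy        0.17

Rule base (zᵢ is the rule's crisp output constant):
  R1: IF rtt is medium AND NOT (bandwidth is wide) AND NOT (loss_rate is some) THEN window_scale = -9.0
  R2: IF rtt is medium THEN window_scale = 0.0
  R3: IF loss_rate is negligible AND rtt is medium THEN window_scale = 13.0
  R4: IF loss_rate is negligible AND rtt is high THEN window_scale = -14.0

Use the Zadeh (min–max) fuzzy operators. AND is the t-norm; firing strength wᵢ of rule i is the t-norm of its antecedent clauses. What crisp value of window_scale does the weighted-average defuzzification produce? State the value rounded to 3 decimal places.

-0.372

R1 (z=-9.0): medium=0.93, ¬wide=1−0.61=0.39, ¬some=1−0.93=0.07; AND[min(a, b)] → w = 0.07
R2 (z=0.0): medium=0.93 → w = 0.93
R3 (z=13.0): negligible=0.59, medium=0.93; AND[min(a, b)] → w = 0.59
R4 (z=-14.0): negligible=0.59, high=0.56; AND[min(a, b)] → w = 0.56
Weighted average = (0.07·-9.0 + 0.93·0.0 + 0.59·13.0 + 0.56·-14.0) / (0.07 + 0.93 + 0.59 + 0.56)
  = -0.8000 / 2.1500 = -0.372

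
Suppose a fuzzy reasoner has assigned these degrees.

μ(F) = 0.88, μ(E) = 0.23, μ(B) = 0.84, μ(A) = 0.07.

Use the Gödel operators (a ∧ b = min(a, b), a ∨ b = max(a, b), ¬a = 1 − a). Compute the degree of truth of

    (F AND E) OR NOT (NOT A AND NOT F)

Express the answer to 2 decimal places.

F AND E = min(a, b) on (0.88, 0.23) = 0.23
NOT A = 1 − 0.07 = 0.93
NOT F = 1 − 0.88 = 0.12
NOT A AND NOT F = min(a, b) on (0.93, 0.12) = 0.12
NOT (NOT A AND NOT F) = 1 − 0.12 = 0.88
(F AND E) OR NOT (NOT A AND NOT F) = max(a, b) on (0.23, 0.88) = 0.88

0.88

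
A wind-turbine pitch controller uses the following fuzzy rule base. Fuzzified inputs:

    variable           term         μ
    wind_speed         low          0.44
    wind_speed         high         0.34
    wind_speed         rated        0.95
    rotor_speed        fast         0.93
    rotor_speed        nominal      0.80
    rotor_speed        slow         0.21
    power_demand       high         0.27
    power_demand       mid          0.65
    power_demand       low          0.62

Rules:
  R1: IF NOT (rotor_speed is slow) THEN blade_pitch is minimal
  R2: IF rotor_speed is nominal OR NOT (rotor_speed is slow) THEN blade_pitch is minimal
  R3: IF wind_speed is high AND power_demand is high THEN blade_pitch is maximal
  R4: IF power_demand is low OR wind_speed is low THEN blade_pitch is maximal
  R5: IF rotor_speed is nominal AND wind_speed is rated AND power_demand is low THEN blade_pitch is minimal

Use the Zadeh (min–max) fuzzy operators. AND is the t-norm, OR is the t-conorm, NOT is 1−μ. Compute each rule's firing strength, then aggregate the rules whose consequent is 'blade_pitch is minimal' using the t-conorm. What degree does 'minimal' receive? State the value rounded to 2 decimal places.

R1: ¬slow=1−0.21=0.79 → w = 0.79
R2: nominal=0.80, ¬slow=1−0.21=0.79; OR[max(a, b)] → w = 0.80
R3: high=0.34, high=0.27; AND[min(a, b)] → w = 0.27
R4: low=0.62, low=0.44; OR[max(a, b)] → w = 0.62
R5: nominal=0.80, rated=0.95, low=0.62; AND[min(a, b)] → w = 0.62
Rules with consequent 'minimal': {R1, R2, R5} → strengths 0.79, 0.80, 0.62
Aggregate via t-conorm [max(a, b)]: 0.80

0.80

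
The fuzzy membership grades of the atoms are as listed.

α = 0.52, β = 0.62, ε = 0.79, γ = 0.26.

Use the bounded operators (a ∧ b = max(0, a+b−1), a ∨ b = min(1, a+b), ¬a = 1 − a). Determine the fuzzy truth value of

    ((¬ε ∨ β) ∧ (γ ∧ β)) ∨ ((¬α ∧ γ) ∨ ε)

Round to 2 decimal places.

0.79

¬ε = 1 − 0.79 = 0.21
¬ε ∨ β = min(1, a+b) on (0.21, 0.62) = 0.83
γ ∧ β = max(0, a+b−1) on (0.26, 0.62) = 0.00
(¬ε ∨ β) ∧ (γ ∧ β) = max(0, a+b−1) on (0.83, 0.00) = 0.00
¬α = 1 − 0.52 = 0.48
¬α ∧ γ = max(0, a+b−1) on (0.48, 0.26) = 0.00
(¬α ∧ γ) ∨ ε = min(1, a+b) on (0.00, 0.79) = 0.79
((¬ε ∨ β) ∧ (γ ∧ β)) ∨ ((¬α ∧ γ) ∨ ε) = min(1, a+b) on (0.00, 0.79) = 0.79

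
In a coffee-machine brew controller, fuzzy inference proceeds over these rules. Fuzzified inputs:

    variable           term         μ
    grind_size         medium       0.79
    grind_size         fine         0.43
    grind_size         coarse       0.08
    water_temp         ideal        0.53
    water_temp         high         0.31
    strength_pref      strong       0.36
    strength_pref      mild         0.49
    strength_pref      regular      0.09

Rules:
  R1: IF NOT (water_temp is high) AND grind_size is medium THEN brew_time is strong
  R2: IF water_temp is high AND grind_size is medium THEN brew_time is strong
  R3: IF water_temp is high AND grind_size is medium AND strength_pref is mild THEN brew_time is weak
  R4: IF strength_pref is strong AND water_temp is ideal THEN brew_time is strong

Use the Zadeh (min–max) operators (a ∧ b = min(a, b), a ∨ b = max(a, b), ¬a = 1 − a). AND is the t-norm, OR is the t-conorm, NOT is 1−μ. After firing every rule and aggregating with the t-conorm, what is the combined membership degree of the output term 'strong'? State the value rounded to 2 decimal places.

0.69

R1: ¬high=1−0.31=0.69, medium=0.79; AND[min(a, b)] → w = 0.69
R2: high=0.31, medium=0.79; AND[min(a, b)] → w = 0.31
R3: high=0.31, medium=0.79, mild=0.49; AND[min(a, b)] → w = 0.31
R4: strong=0.36, ideal=0.53; AND[min(a, b)] → w = 0.36
Rules with consequent 'strong': {R1, R2, R4} → strengths 0.69, 0.31, 0.36
Aggregate via t-conorm [max(a, b)]: 0.69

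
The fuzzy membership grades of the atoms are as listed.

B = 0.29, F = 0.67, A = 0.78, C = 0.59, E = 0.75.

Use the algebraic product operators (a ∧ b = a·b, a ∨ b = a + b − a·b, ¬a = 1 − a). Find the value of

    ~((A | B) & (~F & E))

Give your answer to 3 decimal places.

0.791

A | B = a + b − a·b on (0.7800, 0.2900) = 0.8438
~F = 1 − 0.6700 = 0.3300
~F & E = a·b on (0.3300, 0.7500) = 0.2475
(A | B) & (~F & E) = a·b on (0.8438, 0.2475) = 0.2088
~((A | B) & (~F & E)) = 1 − 0.2088 = 0.7912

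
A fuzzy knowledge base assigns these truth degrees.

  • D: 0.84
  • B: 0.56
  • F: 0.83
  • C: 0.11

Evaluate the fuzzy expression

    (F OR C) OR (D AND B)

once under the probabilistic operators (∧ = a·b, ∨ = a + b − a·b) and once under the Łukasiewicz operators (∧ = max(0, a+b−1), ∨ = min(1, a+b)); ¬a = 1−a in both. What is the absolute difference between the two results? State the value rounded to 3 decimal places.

Under probabilistic:
  F OR C = a + b − a·b on (0.8300, 0.1100) = 0.8487
  D AND B = a·b on (0.8400, 0.5600) = 0.4704
  (F OR C) OR (D AND B) = a + b − a·b on (0.8487, 0.4704) = 0.9199
  → value = 0.9199
Under Łukasiewicz:
  F OR C = min(1, a+b) on (0.83, 0.11) = 0.94
  D AND B = max(0, a+b−1) on (0.84, 0.56) = 0.40
  (F OR C) OR (D AND B) = min(1, a+b) on (0.94, 0.40) = 1.00
  → value = 1.0000
|0.9199 − 1.0000| = 0.080

0.080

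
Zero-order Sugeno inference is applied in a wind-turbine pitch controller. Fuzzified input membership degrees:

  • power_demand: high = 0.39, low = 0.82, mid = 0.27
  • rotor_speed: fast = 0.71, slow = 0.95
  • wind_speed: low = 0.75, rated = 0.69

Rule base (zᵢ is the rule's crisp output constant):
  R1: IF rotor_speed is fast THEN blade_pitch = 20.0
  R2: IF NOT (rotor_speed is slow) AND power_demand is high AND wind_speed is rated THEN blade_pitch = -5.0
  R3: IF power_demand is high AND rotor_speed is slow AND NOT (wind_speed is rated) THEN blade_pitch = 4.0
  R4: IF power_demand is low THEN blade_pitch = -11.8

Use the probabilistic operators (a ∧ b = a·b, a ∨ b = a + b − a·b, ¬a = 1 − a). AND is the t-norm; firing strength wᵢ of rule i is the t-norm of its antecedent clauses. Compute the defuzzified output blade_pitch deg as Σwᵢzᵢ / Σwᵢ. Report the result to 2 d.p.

2.96

R1 (z=20.0): fast=0.71 → w = 0.7100
R2 (z=-5.0): ¬slow=1−0.95=0.05, high=0.39, rated=0.69; AND[a·b] → w = 0.0135
R3 (z=4.0): high=0.39, slow=0.95, ¬rated=1−0.69=0.31; AND[a·b] → w = 0.1149
R4 (z=-11.8): low=0.82 → w = 0.8200
Weighted average = (0.7100·20.0 + 0.0135·-5.0 + 0.1149·4.0 + 0.8200·-11.8) / (0.7100 + 0.0135 + 0.1149 + 0.8200)
  = 4.9161 / 1.6583 = 2.96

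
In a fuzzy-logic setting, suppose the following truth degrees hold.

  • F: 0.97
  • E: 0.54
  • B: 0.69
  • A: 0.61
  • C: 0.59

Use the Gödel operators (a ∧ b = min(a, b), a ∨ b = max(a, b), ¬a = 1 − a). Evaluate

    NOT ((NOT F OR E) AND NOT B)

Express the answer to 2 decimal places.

NOT F = 1 − 0.97 = 0.03
NOT F OR E = max(a, b) on (0.03, 0.54) = 0.54
NOT B = 1 − 0.69 = 0.31
(NOT F OR E) AND NOT B = min(a, b) on (0.54, 0.31) = 0.31
NOT ((NOT F OR E) AND NOT B) = 1 − 0.31 = 0.69

0.69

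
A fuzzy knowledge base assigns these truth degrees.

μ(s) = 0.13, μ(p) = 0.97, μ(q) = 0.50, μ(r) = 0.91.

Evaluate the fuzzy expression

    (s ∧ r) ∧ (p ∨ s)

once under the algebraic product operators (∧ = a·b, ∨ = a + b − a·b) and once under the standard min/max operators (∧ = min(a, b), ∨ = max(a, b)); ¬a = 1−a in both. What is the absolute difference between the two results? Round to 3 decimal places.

Under algebraic product:
  s ∧ r = a·b on (0.1300, 0.9100) = 0.1183
  p ∨ s = a + b − a·b on (0.9700, 0.1300) = 0.9739
  (s ∧ r) ∧ (p ∨ s) = a·b on (0.1183, 0.9739) = 0.1152
  → value = 0.1152
Under standard min/max:
  s ∧ r = min(a, b) on (0.13, 0.91) = 0.13
  p ∨ s = max(a, b) on (0.97, 0.13) = 0.97
  (s ∧ r) ∧ (p ∨ s) = min(a, b) on (0.13, 0.97) = 0.13
  → value = 0.1300
|0.1152 − 0.1300| = 0.015

0.015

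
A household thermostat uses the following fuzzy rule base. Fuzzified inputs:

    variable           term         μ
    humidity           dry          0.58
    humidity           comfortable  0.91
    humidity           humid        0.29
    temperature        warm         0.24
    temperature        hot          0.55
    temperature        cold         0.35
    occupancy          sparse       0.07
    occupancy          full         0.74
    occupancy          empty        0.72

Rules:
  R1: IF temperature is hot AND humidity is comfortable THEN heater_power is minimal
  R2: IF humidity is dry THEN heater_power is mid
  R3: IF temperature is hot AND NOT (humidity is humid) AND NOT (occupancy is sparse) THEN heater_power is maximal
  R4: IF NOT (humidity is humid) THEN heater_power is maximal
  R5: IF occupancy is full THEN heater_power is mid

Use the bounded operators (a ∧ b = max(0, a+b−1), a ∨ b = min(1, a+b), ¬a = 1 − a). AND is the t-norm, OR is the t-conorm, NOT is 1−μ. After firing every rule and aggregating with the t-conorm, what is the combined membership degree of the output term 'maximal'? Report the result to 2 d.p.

R1: hot=0.55, comfortable=0.91; AND[max(0, a+b−1)] → w = 0.46
R2: dry=0.58 → w = 0.58
R3: hot=0.55, ¬humid=1−0.29=0.71, ¬sparse=1−0.07=0.93; AND[max(0, a+b−1)] → w = 0.19
R4: ¬humid=1−0.29=0.71 → w = 0.71
R5: full=0.74 → w = 0.74
Rules with consequent 'maximal': {R3, R4} → strengths 0.19, 0.71
Aggregate via t-conorm [min(1, a+b)]: 0.90

0.90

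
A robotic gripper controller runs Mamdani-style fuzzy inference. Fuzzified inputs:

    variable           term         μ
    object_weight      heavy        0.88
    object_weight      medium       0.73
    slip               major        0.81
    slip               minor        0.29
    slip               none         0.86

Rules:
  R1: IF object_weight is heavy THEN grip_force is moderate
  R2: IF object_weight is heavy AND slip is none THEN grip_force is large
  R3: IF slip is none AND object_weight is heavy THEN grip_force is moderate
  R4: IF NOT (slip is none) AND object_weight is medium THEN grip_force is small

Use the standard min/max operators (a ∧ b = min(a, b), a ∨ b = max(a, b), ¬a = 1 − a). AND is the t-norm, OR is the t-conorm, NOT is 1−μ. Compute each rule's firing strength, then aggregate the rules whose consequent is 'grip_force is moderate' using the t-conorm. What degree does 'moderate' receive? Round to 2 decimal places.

0.88

R1: heavy=0.88 → w = 0.88
R2: heavy=0.88, none=0.86; AND[min(a, b)] → w = 0.86
R3: none=0.86, heavy=0.88; AND[min(a, b)] → w = 0.86
R4: ¬none=1−0.86=0.14, medium=0.73; AND[min(a, b)] → w = 0.14
Rules with consequent 'moderate': {R1, R3} → strengths 0.88, 0.86
Aggregate via t-conorm [max(a, b)]: 0.88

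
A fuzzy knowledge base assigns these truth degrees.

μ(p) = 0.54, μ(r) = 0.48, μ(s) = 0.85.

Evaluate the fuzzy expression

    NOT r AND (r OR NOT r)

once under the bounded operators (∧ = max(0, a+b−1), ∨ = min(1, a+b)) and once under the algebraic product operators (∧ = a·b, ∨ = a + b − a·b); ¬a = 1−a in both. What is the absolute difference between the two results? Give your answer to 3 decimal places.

Under bounded:
  NOT r = 1 − 0.48 = 0.52
  NOT r = 1 − 0.48 = 0.52
  r OR NOT r = min(1, a+b) on (0.48, 0.52) = 1.00
  NOT r AND (r OR NOT r) = max(0, a+b−1) on (0.52, 1.00) = 0.52
  → value = 0.5200
Under algebraic product:
  NOT r = 1 − 0.4800 = 0.5200
  NOT r = 1 − 0.4800 = 0.5200
  r OR NOT r = a + b − a·b on (0.4800, 0.5200) = 0.7504
  NOT r AND (r OR NOT r) = a·b on (0.5200, 0.7504) = 0.3902
  → value = 0.3902
|0.5200 − 0.3902| = 0.130

0.130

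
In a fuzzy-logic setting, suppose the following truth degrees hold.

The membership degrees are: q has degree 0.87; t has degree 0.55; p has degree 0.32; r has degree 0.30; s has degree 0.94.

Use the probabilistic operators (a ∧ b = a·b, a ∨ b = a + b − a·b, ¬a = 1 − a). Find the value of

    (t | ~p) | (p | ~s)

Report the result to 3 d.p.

~p = 1 − 0.3200 = 0.6800
t | ~p = a + b − a·b on (0.5500, 0.6800) = 0.8560
~s = 1 − 0.9400 = 0.0600
p | ~s = a + b − a·b on (0.3200, 0.0600) = 0.3608
(t | ~p) | (p | ~s) = a + b − a·b on (0.8560, 0.3608) = 0.9080

0.908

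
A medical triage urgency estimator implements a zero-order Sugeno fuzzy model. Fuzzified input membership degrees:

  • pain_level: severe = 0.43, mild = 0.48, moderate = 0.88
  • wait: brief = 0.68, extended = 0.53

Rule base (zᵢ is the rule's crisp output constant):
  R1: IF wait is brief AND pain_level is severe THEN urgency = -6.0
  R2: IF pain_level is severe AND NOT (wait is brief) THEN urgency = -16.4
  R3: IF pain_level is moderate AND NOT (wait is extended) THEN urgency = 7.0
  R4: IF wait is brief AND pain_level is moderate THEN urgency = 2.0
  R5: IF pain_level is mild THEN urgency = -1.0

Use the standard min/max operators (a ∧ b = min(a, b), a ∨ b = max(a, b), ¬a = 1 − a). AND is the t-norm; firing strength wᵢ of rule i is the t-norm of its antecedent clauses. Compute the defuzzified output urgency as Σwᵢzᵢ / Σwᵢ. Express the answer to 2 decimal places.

R1 (z=-6.0): brief=0.68, severe=0.43; AND[min(a, b)] → w = 0.43
R2 (z=-16.4): severe=0.43, ¬brief=1−0.68=0.32; AND[min(a, b)] → w = 0.32
R3 (z=7.0): moderate=0.88, ¬extended=1−0.53=0.47; AND[min(a, b)] → w = 0.47
R4 (z=2.0): brief=0.68, moderate=0.88; AND[min(a, b)] → w = 0.68
R5 (z=-1.0): mild=0.48 → w = 0.48
Weighted average = (0.43·-6.0 + 0.32·-16.4 + 0.47·7.0 + 0.68·2.0 + 0.48·-1.0) / (0.43 + 0.32 + 0.47 + 0.68 + 0.48)
  = -3.6580 / 2.3800 = -1.54

-1.54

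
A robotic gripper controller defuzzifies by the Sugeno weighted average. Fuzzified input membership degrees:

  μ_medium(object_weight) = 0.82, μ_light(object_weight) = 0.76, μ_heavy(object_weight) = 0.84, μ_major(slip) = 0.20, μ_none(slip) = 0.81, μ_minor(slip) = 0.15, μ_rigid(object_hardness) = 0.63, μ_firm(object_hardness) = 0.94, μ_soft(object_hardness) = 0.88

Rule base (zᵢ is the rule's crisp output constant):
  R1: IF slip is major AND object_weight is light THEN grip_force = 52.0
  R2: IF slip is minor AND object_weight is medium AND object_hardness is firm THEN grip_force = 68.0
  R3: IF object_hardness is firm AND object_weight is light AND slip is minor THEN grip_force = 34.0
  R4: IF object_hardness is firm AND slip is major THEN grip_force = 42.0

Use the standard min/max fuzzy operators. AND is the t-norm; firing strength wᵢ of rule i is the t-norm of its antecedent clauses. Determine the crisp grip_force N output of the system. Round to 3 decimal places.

48.714

R1 (z=52.0): major=0.20, light=0.76; AND[min(a, b)] → w = 0.20
R2 (z=68.0): minor=0.15, medium=0.82, firm=0.94; AND[min(a, b)] → w = 0.15
R3 (z=34.0): firm=0.94, light=0.76, minor=0.15; AND[min(a, b)] → w = 0.15
R4 (z=42.0): firm=0.94, major=0.20; AND[min(a, b)] → w = 0.20
Weighted average = (0.20·52.0 + 0.15·68.0 + 0.15·34.0 + 0.20·42.0) / (0.20 + 0.15 + 0.15 + 0.20)
  = 34.1000 / 0.7000 = 48.714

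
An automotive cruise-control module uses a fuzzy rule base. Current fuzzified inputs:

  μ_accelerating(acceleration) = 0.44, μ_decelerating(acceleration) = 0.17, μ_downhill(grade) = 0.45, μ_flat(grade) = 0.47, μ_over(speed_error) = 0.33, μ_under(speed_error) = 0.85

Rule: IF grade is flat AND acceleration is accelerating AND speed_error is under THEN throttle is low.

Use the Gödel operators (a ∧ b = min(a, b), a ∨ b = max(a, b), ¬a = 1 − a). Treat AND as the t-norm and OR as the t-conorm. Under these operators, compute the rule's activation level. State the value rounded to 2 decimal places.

firing strength: flat=0.47, accelerating=0.44, under=0.85; AND[min(a, b)] → w = 0.44

0.44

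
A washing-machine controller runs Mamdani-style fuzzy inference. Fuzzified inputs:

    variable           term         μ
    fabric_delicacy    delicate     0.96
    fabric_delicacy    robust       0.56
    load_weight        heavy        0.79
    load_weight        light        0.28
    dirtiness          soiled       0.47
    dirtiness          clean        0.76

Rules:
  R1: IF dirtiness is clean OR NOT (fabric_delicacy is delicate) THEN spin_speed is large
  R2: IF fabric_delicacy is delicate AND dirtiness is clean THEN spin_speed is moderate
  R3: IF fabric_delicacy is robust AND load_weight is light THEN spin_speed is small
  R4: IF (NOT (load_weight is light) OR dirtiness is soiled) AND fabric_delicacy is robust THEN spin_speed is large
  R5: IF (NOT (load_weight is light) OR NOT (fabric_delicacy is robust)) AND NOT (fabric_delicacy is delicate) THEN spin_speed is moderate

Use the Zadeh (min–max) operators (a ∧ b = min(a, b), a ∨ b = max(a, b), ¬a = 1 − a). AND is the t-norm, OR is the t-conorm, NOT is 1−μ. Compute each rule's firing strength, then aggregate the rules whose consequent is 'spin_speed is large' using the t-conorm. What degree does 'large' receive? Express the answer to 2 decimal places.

R1: clean=0.76, ¬delicate=1−0.96=0.04; OR[max(a, b)] → w = 0.76
R2: delicate=0.96, clean=0.76; AND[min(a, b)] → w = 0.76
R3: robust=0.56, light=0.28; AND[min(a, b)] → w = 0.28
R4: (¬light=1−0.28=0.72 OR soiled=0.47) = 0.72; AND[min(a, b)] with robust=0.56 → w = 0.56
R5: (¬light=1−0.28=0.72 OR ¬robust=1−0.56=0.44) = 0.72; AND[min(a, b)] with ¬delicate=1−0.96=0.04 → w = 0.04
Rules with consequent 'large': {R1, R4} → strengths 0.76, 0.56
Aggregate via t-conorm [max(a, b)]: 0.76

0.76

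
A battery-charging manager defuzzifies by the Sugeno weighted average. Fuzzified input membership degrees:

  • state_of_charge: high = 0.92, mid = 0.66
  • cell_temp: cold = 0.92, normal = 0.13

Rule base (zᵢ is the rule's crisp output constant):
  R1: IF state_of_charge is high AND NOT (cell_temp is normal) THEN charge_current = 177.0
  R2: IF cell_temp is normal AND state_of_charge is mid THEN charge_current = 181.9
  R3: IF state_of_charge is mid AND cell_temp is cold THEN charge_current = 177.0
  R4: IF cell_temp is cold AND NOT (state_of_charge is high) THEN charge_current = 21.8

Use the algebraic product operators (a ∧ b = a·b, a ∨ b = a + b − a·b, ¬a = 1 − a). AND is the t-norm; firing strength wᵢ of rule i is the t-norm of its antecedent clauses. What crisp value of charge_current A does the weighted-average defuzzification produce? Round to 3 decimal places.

169.979

R1 (z=177.0): high=0.92, ¬normal=1−0.13=0.87; AND[a·b] → w = 0.8004
R2 (z=181.9): normal=0.13, mid=0.66; AND[a·b] → w = 0.0858
R3 (z=177.0): mid=0.66, cold=0.92; AND[a·b] → w = 0.6072
R4 (z=21.8): cold=0.92, ¬high=1−0.92=0.08; AND[a·b] → w = 0.0736
Weighted average = (0.8004·177.0 + 0.0858·181.9 + 0.6072·177.0 + 0.0736·21.8) / (0.8004 + 0.0858 + 0.6072 + 0.0736)
  = 266.3567 / 1.5670 = 169.979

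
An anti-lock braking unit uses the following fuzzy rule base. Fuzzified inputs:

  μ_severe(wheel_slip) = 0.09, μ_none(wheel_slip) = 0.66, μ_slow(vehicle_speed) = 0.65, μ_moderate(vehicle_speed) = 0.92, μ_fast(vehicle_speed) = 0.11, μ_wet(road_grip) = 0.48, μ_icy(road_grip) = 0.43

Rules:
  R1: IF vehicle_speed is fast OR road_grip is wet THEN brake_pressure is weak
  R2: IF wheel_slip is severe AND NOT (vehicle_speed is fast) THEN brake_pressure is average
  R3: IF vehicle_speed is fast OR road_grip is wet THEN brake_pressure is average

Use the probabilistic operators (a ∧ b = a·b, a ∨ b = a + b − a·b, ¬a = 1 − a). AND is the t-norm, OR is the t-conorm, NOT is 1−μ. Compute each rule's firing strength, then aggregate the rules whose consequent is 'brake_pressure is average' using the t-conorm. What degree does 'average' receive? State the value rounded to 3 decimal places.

0.574

R1: fast=0.11, wet=0.48; OR[a + b − a·b] → w = 0.5372
R2: severe=0.09, ¬fast=1−0.11=0.89; AND[a·b] → w = 0.0801
R3: fast=0.11, wet=0.48; OR[a + b − a·b] → w = 0.5372
Rules with consequent 'average': {R2, R3} → strengths 0.0801, 0.5372
Aggregate via t-conorm [a + b − a·b]: 0.5743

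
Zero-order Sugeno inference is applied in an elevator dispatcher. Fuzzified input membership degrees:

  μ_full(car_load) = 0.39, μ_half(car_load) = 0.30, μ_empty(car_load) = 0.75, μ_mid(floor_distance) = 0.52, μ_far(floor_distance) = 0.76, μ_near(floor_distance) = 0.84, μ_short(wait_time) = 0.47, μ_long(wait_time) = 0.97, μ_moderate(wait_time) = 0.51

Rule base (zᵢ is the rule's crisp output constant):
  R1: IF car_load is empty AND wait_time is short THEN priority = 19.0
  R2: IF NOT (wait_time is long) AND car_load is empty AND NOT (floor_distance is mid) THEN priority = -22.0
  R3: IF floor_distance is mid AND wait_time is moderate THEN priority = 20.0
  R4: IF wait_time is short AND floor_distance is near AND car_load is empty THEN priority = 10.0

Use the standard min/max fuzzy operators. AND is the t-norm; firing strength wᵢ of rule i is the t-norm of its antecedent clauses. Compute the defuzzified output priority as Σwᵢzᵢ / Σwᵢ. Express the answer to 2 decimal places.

15.66

R1 (z=19.0): empty=0.75, short=0.47; AND[min(a, b)] → w = 0.47
R2 (z=-22.0): ¬long=1−0.97=0.03, empty=0.75, ¬mid=1−0.52=0.48; AND[min(a, b)] → w = 0.03
R3 (z=20.0): mid=0.52, moderate=0.51; AND[min(a, b)] → w = 0.51
R4 (z=10.0): short=0.47, near=0.84, empty=0.75; AND[min(a, b)] → w = 0.47
Weighted average = (0.47·19.0 + 0.03·-22.0 + 0.51·20.0 + 0.47·10.0) / (0.47 + 0.03 + 0.51 + 0.47)
  = 23.1700 / 1.4800 = 15.66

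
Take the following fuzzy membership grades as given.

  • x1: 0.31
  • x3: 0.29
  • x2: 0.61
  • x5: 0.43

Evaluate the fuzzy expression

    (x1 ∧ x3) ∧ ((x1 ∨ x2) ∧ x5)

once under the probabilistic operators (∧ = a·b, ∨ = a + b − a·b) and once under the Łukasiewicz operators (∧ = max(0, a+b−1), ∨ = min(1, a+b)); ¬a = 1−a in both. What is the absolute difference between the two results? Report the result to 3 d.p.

Under probabilistic:
  x1 ∧ x3 = a·b on (0.3100, 0.2900) = 0.0899
  x1 ∨ x2 = a + b − a·b on (0.3100, 0.6100) = 0.7309
  (x1 ∨ x2) ∧ x5 = a·b on (0.7309, 0.4300) = 0.3143
  (x1 ∧ x3) ∧ ((x1 ∨ x2) ∧ x5) = a·b on (0.0899, 0.3143) = 0.0283
  → value = 0.0283
Under Łukasiewicz:
  x1 ∧ x3 = max(0, a+b−1) on (0.31, 0.29) = 0.00
  x1 ∨ x2 = min(1, a+b) on (0.31, 0.61) = 0.92
  (x1 ∨ x2) ∧ x5 = max(0, a+b−1) on (0.92, 0.43) = 0.35
  (x1 ∧ x3) ∧ ((x1 ∨ x2) ∧ x5) = max(0, a+b−1) on (0.00, 0.35) = 0.00
  → value = 0.0000
|0.0283 − 0.0000| = 0.028

0.028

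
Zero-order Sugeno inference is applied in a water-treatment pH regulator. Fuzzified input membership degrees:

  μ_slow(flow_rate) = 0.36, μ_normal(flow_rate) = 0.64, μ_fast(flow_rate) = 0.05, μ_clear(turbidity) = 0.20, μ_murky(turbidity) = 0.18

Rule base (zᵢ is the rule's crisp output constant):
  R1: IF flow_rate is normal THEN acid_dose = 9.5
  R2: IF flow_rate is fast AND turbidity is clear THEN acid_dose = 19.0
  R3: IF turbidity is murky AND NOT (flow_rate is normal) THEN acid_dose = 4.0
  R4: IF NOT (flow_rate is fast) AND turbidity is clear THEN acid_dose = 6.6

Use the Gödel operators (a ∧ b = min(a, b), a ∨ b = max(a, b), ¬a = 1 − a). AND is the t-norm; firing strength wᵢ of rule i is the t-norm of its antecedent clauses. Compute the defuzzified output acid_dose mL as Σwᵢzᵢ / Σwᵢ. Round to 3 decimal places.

8.477

R1 (z=9.5): normal=0.64 → w = 0.64
R2 (z=19.0): fast=0.05, clear=0.20; AND[min(a, b)] → w = 0.05
R3 (z=4.0): murky=0.18, ¬normal=1−0.64=0.36; AND[min(a, b)] → w = 0.18
R4 (z=6.6): ¬fast=1−0.05=0.95, clear=0.20; AND[min(a, b)] → w = 0.20
Weighted average = (0.64·9.5 + 0.05·19.0 + 0.18·4.0 + 0.20·6.6) / (0.64 + 0.05 + 0.18 + 0.20)
  = 9.0700 / 1.0700 = 8.477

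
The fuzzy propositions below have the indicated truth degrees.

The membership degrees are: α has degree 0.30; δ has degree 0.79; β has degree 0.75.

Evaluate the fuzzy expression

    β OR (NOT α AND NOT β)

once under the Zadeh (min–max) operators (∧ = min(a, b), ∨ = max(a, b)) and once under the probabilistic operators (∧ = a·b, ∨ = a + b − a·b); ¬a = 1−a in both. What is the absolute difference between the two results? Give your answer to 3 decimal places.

Under Zadeh (min–max):
  NOT α = 1 − 0.30 = 0.70
  NOT β = 1 − 0.75 = 0.25
  NOT α AND NOT β = min(a, b) on (0.70, 0.25) = 0.25
  β OR (NOT α AND NOT β) = max(a, b) on (0.75, 0.25) = 0.75
  → value = 0.7500
Under probabilistic:
  NOT α = 1 − 0.3000 = 0.7000
  NOT β = 1 − 0.7500 = 0.2500
  NOT α AND NOT β = a·b on (0.7000, 0.2500) = 0.1750
  β OR (NOT α AND NOT β) = a + b − a·b on (0.7500, 0.1750) = 0.7938
  → value = 0.7938
|0.7500 − 0.7938| = 0.044

0.044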